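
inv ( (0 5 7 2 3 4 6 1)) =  (0 1 6 4 3 2 7 5)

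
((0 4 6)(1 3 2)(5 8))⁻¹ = (0 6 4)(1 2 3)(5 8)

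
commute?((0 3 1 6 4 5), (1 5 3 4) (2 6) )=no:(0 3 1 6 4 5) * (1 5 3 4) (2 6)=(0 4 3 5) (1 2 6), (1 5 3 4) (2 6) * (0 3 1 6 4 5)=(0 3 5 1) (2 4 6) 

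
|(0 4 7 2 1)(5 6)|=10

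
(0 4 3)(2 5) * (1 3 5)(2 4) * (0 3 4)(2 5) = (0 5)(1 4 2)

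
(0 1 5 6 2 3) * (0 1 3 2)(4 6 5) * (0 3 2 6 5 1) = (0 2 6 3)(1 4 5)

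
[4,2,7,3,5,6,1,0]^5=[2,5,6,3,7,0,4,1]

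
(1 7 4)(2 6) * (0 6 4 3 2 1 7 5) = (0 6 1 5)(2 4 7 3)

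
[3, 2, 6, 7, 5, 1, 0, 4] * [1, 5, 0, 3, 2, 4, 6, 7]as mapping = [0→3, 1→0, 2→6, 3→7, 4→4, 5→5, 6→1, 7→2]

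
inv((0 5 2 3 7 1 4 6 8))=(0 8 6 4 1 7 3 2 5)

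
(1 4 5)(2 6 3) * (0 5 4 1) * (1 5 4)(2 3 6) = (0 4 1 5)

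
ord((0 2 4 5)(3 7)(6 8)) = 4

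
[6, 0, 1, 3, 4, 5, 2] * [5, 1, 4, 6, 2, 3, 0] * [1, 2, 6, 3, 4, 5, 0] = [1, 5, 2, 0, 6, 3, 4]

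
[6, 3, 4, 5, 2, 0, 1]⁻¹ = [5, 6, 4, 1, 2, 3, 0]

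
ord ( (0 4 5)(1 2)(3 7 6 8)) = 12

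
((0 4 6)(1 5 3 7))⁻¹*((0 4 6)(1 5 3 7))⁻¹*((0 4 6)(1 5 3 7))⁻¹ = (1 5 3 7)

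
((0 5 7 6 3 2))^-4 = (0 7 3)(2 5 6)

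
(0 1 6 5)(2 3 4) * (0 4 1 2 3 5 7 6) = (0 2 5 4 3 1)(6 7)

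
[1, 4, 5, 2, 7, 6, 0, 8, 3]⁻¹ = [6, 0, 3, 8, 1, 2, 5, 4, 7]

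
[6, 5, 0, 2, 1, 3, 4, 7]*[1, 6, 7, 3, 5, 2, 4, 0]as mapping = [0→4, 1→2, 2→1, 3→7, 4→6, 5→3, 6→5, 7→0]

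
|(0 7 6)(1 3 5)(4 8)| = 6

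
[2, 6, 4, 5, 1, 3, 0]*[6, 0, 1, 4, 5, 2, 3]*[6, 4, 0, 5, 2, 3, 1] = [4, 5, 3, 0, 6, 2, 1]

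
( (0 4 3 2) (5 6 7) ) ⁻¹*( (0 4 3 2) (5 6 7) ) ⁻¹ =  (0 3) (2 4) (5 6 7) 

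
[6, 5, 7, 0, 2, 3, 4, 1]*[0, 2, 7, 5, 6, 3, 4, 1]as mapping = [0→4, 1→3, 2→1, 3→0, 4→7, 5→5, 6→6, 7→2]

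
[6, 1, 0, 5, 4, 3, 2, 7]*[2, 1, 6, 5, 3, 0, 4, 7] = [4, 1, 2, 0, 3, 5, 6, 7]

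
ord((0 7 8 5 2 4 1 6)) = 8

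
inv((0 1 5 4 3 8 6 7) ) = (0 7 6 8 3 4 5 1) 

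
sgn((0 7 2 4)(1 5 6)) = -1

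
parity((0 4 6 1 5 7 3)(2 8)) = odd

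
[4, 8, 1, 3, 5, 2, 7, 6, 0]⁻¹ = [8, 2, 5, 3, 0, 4, 7, 6, 1]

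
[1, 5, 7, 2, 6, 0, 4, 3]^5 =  [5, 0, 3, 7, 6, 1, 4, 2]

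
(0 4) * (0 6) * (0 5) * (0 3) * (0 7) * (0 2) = (0 4 6 5 3 7 2)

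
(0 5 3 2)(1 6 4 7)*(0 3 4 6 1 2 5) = (2 3 5 4 7)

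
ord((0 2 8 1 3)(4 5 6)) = 15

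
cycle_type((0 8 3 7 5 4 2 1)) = 8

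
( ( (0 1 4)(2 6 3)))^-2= (0 1 4)(2 6 3)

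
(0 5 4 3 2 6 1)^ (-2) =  (0 6 3 5 1 2 4)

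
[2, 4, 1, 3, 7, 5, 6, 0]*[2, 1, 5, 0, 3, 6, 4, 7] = [5, 3, 1, 0, 7, 6, 4, 2]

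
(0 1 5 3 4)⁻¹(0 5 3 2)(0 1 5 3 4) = (1 3 4 2)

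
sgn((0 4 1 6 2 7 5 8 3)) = 1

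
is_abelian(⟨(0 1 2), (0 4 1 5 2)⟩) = no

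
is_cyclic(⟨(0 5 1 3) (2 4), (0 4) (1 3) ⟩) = no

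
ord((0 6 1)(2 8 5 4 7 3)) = 6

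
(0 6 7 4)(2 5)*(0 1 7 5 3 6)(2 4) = (1 7 2 3 6 5 4)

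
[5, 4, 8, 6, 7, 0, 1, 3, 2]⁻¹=[5, 6, 8, 7, 1, 0, 3, 4, 2]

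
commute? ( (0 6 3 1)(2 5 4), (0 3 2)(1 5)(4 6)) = no: (0 6 3 1)(2 5 4)*(0 3 2)(1 5)(4 6) = (0 4)(1 3 5 6 2), (0 3 2)(1 5)(4 6)*(0 6 3 1)(2 5 4) = (0 1 4 3 5)(2 6)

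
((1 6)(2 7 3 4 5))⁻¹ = (1 6)(2 5 4 3 7)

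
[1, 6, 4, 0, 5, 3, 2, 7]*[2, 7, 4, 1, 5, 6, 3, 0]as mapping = [0→7, 1→3, 2→5, 3→2, 4→6, 5→1, 6→4, 7→0]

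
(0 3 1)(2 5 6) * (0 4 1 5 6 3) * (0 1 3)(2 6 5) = (0 1 4 3 2 5)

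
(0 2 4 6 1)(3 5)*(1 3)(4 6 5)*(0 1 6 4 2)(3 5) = (2 4 3)(5 6)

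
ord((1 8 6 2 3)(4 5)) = 10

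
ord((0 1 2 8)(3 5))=4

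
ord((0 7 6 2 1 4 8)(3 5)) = 14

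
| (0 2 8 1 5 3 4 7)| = 8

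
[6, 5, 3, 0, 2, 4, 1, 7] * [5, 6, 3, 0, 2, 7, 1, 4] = [1, 7, 0, 5, 3, 2, 6, 4]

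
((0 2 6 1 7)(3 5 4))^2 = (0 6 7 2 1)(3 4 5)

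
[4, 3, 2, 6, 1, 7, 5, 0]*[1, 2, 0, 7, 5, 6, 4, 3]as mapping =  [0→5, 1→7, 2→0, 3→4, 4→2, 5→3, 6→6, 7→1]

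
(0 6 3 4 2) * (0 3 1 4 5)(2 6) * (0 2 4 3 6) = (0 4)(1 3 5 2 6)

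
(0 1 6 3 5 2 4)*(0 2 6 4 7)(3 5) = (0 1 4 2 7)(5 6)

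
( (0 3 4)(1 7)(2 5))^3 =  (1 7)(2 5)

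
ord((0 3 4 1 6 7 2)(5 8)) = 14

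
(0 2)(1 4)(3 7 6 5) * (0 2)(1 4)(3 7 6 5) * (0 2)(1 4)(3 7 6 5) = (0 2)(1 4)(3 5 6 7)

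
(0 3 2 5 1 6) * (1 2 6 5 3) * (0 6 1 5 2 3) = (0 5 3 1 2)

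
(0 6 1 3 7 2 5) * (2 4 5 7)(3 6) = (0 3 2 7 4 5)(1 6)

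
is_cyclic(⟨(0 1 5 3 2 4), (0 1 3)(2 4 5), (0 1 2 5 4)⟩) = no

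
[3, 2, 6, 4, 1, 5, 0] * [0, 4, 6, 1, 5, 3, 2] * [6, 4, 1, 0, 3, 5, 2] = [4, 2, 1, 5, 3, 0, 6]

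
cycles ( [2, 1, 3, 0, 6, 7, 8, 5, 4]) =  (0 2 3)(4 6 8)(5 7)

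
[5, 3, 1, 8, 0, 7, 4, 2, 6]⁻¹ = [4, 2, 7, 1, 6, 0, 8, 5, 3]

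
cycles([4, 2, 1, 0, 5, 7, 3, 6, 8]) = (0 4 5 7 6 3)(1 2)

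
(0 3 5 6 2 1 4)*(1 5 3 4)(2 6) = (0 4)(2 5)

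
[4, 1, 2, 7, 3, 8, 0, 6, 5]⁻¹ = [6, 1, 2, 4, 0, 8, 7, 3, 5]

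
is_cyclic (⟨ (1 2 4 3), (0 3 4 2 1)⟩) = no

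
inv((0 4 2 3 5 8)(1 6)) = (0 8 5 3 2 4)(1 6)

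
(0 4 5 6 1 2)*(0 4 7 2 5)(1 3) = (0 7 2 4)(1 5 6 3)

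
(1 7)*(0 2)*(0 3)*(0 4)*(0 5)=(0 2 3 4 5)(1 7)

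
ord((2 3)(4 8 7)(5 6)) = 6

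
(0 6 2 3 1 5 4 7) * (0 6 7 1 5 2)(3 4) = (0 7 6)(1 2 4)(3 5)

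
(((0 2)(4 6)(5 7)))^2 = ()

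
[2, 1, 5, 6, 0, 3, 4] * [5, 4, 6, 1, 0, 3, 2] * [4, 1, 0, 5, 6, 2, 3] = [3, 6, 5, 0, 2, 1, 4]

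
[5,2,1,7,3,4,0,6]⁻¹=[6,2,1,4,5,0,7,3]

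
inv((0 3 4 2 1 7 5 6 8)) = (0 8 6 5 7 1 2 4 3)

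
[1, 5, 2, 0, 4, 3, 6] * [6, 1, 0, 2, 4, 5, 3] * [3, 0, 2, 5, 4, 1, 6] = [0, 1, 3, 6, 4, 2, 5] 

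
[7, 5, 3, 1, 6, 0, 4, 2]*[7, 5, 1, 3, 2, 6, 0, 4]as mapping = [0→4, 1→6, 2→3, 3→5, 4→0, 5→7, 6→2, 7→1]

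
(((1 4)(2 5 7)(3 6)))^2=(2 7 5)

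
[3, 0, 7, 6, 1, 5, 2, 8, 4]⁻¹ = [1, 4, 6, 0, 8, 5, 3, 2, 7]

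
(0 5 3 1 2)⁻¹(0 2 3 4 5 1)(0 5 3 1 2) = (0 1 4 3 2 5)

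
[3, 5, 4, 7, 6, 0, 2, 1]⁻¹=[5, 7, 6, 0, 2, 1, 4, 3]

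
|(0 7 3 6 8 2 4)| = 7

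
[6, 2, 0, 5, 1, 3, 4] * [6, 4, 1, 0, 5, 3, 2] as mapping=[0→2, 1→1, 2→6, 3→3, 4→4, 5→0, 6→5] 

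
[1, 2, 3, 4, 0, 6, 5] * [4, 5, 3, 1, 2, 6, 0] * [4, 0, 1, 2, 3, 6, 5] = [6, 2, 0, 1, 3, 4, 5]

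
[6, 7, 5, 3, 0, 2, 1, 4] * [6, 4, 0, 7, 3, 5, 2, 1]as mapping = [0→2, 1→1, 2→5, 3→7, 4→6, 5→0, 6→4, 7→3]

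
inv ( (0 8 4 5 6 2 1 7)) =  (0 7 1 2 6 5 4 8)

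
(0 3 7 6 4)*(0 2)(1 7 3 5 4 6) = (0 5 4 2)(1 7)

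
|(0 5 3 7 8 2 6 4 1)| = 9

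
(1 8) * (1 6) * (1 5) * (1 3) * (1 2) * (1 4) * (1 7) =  (1 8 6 5 3 2 4 7)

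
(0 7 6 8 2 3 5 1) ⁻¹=(0 1 5 3 2 8 6 7) 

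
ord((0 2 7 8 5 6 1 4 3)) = 9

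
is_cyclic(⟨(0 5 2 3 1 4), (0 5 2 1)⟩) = no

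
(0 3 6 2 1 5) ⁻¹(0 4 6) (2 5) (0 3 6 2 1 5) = (0 1) (2 3 4) 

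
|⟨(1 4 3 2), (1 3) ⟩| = 8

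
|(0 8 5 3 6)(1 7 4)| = 15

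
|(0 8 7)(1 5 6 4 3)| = 15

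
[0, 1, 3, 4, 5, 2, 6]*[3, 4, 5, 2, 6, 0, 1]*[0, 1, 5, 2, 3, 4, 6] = [2, 3, 5, 6, 0, 4, 1]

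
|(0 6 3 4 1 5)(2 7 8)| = 6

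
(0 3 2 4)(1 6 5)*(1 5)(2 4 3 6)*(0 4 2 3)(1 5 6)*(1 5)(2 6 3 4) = (0 5 3 6 1 4 2)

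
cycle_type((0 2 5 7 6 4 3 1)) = 8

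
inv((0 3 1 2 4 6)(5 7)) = (0 6 4 2 1 3)(5 7)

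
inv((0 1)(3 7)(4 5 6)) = (0 1)(3 7)(4 6 5)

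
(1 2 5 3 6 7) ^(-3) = (1 3) (2 6) (5 7) 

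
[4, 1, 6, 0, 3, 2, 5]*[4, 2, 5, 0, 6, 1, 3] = [6, 2, 3, 4, 0, 5, 1]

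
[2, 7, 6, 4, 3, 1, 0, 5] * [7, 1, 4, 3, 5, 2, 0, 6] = [4, 6, 0, 5, 3, 1, 7, 2]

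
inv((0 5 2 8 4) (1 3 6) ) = (0 4 8 2 5) (1 6 3) 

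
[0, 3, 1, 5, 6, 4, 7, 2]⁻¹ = [0, 2, 7, 1, 5, 3, 4, 6]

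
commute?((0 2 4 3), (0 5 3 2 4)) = no:(0 2 4 3) * (0 5 3 2 4) = (0 4 2)(3 5), (0 5 3 2 4) * (0 2 4 3) = (0 5)(2 3 4)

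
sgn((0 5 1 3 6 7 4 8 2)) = 1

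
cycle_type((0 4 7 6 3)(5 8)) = 2.5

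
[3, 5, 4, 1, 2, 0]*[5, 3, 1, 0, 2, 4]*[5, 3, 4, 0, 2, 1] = [5, 2, 4, 0, 3, 1]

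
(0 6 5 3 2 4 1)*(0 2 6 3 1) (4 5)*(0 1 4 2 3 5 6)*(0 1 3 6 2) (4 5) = (0 4 3 1 6) 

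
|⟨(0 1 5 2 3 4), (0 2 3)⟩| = 720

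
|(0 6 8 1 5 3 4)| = 7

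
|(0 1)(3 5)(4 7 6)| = 6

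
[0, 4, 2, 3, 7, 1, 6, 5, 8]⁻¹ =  [0, 5, 2, 3, 1, 7, 6, 4, 8]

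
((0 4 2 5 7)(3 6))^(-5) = (3 6)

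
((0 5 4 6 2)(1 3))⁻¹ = (0 2 6 4 5)(1 3)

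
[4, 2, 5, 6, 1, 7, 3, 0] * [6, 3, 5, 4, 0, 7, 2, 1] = [0, 5, 7, 2, 3, 1, 4, 6]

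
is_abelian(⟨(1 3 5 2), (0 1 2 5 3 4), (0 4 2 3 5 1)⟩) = no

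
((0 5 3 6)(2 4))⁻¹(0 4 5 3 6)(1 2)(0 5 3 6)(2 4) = (0 5 2 3 6)(1 4)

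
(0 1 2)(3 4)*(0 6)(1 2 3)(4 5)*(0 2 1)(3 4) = (0 1 4)(2 6)(3 5)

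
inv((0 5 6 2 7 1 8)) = (0 8 1 7 2 6 5)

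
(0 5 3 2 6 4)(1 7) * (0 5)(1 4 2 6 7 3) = (1 3 6 2 7 4 5)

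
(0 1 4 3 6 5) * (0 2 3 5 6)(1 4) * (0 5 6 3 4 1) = (0 1)(2 4 6 3 5)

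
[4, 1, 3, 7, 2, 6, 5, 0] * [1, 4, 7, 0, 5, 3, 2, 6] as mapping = [0→5, 1→4, 2→0, 3→6, 4→7, 5→2, 6→3, 7→1] 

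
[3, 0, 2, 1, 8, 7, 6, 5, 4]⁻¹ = [1, 3, 2, 0, 8, 7, 6, 5, 4]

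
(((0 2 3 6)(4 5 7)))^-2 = (0 3)(2 6)(4 5 7)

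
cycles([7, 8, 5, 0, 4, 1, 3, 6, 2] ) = (0 7 6 3)(1 8 2 5)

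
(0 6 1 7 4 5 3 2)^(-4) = (0 4)(1 3)(2 7)(5 6)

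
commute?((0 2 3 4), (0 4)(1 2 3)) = no:(0 2 3 4) * (0 4)(1 2 3) = (0 3)(1 2), (0 4)(1 2 3) * (0 2 3 4) = (1 3)(2 4)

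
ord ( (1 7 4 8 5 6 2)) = 7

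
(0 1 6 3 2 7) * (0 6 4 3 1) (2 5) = (1 4 3 5 2 7 6) 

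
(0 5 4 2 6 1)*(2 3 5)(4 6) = (0 2 4 3 5 6 1)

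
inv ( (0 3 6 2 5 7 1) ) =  (0 1 7 5 2 6 3) 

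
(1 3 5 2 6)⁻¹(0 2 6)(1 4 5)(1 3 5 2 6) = (0 6 1)(2 3 4)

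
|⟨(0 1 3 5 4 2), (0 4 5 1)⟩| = 48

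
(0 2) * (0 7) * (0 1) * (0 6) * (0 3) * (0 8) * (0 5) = (0 2 7 1 6 3 8 5)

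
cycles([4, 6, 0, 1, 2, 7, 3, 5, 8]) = (0 4 2)(1 6 3)(5 7)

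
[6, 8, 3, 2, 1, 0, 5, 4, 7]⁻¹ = [5, 4, 3, 2, 7, 6, 0, 8, 1]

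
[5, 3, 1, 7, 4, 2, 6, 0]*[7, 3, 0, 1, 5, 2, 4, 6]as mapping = [0→2, 1→1, 2→3, 3→6, 4→5, 5→0, 6→4, 7→7]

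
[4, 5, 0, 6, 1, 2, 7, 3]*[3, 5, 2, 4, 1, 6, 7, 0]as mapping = [0→1, 1→6, 2→3, 3→7, 4→5, 5→2, 6→0, 7→4]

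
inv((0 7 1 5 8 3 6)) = (0 6 3 8 5 1 7)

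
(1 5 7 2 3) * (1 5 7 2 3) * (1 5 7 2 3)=(1 2 5 3 7)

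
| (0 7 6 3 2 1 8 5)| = 8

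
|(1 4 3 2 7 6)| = 6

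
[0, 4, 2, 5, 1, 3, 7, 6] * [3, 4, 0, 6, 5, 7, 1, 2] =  [3, 5, 0, 7, 4, 6, 2, 1]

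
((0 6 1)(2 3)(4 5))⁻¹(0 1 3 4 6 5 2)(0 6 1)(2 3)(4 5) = (0 2 5 1 4 3 6)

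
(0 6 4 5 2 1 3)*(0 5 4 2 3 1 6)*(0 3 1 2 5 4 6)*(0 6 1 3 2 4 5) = (0 2 6)(1 4)(3 5)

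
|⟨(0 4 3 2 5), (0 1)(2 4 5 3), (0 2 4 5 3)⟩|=360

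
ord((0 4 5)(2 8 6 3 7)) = 15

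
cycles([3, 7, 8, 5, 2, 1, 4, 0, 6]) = (0 3 5 1 7) (2 8 6 4) 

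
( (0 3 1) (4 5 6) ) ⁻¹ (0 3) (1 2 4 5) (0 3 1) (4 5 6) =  (0 2 5 6) (1 3) 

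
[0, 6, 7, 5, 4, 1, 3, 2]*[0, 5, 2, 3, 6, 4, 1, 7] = [0, 1, 7, 4, 6, 5, 3, 2]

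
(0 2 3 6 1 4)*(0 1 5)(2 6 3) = (0 6 5)(1 4)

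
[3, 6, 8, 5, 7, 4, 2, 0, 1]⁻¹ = [7, 8, 6, 0, 5, 3, 1, 4, 2]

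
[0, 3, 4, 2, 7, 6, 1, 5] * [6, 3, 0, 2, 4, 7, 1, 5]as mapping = [0→6, 1→2, 2→4, 3→0, 4→5, 5→1, 6→3, 7→7]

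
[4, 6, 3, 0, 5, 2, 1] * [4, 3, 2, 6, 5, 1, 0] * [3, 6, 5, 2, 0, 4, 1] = [4, 3, 1, 0, 6, 5, 2]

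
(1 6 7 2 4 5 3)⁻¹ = (1 3 5 4 2 7 6)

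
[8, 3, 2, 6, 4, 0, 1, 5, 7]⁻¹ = [5, 6, 2, 1, 4, 7, 3, 8, 0]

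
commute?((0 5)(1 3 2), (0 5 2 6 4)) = no:(0 5)(1 3 2)*(0 5 2 6 4) = (0 2 1 3 6 4), (0 5 2 6 4)*(0 5)(1 3 2) = (1 3 2 6 4 5)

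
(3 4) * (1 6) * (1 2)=(1 6 2)(3 4)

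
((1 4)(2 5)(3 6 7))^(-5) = (1 4)(2 5)(3 6 7)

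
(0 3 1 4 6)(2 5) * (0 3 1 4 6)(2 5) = (0 1 6 3 4)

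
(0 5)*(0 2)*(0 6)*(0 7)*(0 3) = (0 5 2 6 7 3) 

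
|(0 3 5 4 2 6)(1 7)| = 6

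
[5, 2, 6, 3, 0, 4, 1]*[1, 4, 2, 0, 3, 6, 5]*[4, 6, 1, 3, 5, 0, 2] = [2, 1, 0, 4, 6, 3, 5]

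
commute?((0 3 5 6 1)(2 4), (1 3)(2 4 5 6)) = no:(0 3 5 6 1)(2 4) * (1 3)(2 4 5 6) = (0 1)(2 5)(3 6), (1 3)(2 4 5 6) * (0 3 5 6 1)(2 4) = (0 3)(1 5)(4 6)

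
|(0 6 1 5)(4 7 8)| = 12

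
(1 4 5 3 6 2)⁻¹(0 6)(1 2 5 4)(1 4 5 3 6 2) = (0 2)(1 3 5 4)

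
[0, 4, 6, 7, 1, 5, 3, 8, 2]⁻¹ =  [0, 4, 8, 6, 1, 5, 2, 3, 7]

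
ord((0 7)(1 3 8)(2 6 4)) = 6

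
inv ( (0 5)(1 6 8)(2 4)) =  (0 5)(1 8 6)(2 4)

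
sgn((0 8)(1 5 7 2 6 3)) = 1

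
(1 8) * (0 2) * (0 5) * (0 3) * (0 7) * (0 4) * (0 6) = (0 2 5 3 7 4 6)(1 8)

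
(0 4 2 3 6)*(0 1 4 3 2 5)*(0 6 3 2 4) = (0 2 4 5 6 1)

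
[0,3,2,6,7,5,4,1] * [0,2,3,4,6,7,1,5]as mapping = [0→0,1→4,2→3,3→1,4→5,5→7,6→6,7→2]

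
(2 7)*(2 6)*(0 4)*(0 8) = (0 4 8) (2 7 6) 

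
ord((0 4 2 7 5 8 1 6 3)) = 9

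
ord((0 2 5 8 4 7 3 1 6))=9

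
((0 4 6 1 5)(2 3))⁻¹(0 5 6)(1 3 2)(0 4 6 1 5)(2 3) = (0 1 4)(2 3 5)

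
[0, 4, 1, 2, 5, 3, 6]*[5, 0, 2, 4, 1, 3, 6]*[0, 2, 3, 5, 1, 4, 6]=[4, 2, 0, 3, 5, 1, 6]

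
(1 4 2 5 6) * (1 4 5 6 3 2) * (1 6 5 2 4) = (1 2 5 3 4 6) 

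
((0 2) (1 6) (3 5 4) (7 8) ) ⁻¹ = (0 2) (1 6) (3 4 5) (7 8) 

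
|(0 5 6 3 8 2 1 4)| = 8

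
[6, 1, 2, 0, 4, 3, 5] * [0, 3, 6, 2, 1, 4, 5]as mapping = [0→5, 1→3, 2→6, 3→0, 4→1, 5→2, 6→4]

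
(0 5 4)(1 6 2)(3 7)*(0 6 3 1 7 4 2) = (0 5 2 7 1 3 4 6)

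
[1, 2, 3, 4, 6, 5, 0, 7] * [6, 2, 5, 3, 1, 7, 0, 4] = [2, 5, 3, 1, 0, 7, 6, 4]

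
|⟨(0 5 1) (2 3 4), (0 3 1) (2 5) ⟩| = 720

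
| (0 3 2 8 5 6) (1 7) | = 6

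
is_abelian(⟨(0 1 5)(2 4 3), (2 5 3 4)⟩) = no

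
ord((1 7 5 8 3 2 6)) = 7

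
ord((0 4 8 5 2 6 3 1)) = 8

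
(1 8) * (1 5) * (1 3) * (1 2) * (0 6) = (0 6)(1 8 5 3 2)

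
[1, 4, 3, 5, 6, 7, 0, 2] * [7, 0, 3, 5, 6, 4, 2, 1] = [0, 6, 5, 4, 2, 1, 7, 3]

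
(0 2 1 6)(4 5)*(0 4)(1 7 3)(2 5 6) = (0 5)(1 2 7 3)(4 6)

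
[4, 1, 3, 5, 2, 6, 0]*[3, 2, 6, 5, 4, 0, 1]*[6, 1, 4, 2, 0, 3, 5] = [0, 4, 3, 6, 5, 1, 2]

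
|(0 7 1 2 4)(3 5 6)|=15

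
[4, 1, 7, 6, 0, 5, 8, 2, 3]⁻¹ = [4, 1, 7, 8, 0, 5, 3, 2, 6]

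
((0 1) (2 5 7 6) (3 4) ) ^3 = (0 1) (2 6 7 5) (3 4) 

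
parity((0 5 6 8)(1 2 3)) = odd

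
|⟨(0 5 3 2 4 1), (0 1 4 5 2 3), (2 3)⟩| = 720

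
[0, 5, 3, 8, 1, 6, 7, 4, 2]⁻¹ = [0, 4, 8, 2, 7, 1, 5, 6, 3]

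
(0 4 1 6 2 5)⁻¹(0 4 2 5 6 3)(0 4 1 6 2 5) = (0 2 3 4 1 5)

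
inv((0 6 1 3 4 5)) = (0 5 4 3 1 6)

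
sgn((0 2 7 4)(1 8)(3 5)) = -1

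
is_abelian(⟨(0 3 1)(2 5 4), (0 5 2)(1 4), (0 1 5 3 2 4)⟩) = no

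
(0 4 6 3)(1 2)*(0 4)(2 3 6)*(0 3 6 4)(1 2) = (0 3)(1 6 4)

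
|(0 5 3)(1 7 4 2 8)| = 15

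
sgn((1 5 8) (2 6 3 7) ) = -1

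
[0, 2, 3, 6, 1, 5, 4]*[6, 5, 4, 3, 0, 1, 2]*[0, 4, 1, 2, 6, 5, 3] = [3, 6, 2, 1, 5, 4, 0]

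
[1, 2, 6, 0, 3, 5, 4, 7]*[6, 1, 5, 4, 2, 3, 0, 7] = [1, 5, 0, 6, 4, 3, 2, 7]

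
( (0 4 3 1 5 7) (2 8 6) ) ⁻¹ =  (0 7 5 1 3 4) (2 6 8) 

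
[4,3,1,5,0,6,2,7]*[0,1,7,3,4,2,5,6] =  [4,3,1,2,0,5,7,6]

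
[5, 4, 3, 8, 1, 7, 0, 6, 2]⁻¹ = [6, 4, 8, 2, 1, 0, 7, 5, 3]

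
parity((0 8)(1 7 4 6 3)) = odd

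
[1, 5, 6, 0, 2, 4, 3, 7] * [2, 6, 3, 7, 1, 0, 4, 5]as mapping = [0→6, 1→0, 2→4, 3→2, 4→3, 5→1, 6→7, 7→5]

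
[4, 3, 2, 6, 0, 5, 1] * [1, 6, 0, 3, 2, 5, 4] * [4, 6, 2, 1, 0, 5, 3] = [2, 1, 4, 0, 6, 5, 3]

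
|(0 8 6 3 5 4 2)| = 7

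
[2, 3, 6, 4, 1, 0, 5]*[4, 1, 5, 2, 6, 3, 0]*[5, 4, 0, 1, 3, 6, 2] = [6, 0, 5, 2, 4, 3, 1] 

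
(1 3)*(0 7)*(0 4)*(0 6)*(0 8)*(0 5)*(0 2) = (0 7 4 6 8 5 2)(1 3)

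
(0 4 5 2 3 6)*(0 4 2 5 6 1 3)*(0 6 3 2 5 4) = (0 5 4 3 1 2 6)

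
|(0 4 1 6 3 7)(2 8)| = 6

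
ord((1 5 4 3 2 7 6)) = 7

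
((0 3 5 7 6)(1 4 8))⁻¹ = (0 6 7 5 3)(1 8 4)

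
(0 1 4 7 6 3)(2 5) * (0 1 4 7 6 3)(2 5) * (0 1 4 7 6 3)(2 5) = (0 7)(1 6)(2 5)(3 4)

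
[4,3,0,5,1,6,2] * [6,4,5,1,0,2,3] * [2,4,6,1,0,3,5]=[2,4,5,6,0,1,3]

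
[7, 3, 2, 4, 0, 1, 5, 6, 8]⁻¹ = [4, 5, 2, 1, 3, 6, 7, 0, 8]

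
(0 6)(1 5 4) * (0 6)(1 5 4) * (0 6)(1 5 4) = (0 6)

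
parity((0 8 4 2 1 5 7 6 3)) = even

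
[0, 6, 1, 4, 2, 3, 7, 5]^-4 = [0, 5, 7, 1, 6, 2, 3, 4]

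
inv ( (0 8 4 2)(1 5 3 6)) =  (0 2 4 8)(1 6 3 5)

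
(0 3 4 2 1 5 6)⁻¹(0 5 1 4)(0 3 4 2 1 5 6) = (2 3 6 5)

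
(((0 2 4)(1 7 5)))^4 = (0 2 4)(1 7 5)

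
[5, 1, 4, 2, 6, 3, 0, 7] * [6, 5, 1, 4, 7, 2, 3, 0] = [2, 5, 7, 1, 3, 4, 6, 0]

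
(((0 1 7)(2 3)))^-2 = (0 1 7)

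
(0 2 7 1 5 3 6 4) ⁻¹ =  (0 4 6 3 5 1 7 2) 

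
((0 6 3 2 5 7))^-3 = (0 2)(3 7)(5 6)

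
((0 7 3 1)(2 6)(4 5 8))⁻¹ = (0 1 3 7)(2 6)(4 8 5)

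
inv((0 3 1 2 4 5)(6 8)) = (0 5 4 2 1 3)(6 8)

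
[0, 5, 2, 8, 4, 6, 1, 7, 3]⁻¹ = [0, 6, 2, 8, 4, 1, 5, 7, 3]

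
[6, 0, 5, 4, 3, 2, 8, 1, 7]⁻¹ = [1, 7, 5, 4, 3, 2, 0, 8, 6]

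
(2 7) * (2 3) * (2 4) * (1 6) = (1 6)(2 7 3 4)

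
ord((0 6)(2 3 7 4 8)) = 10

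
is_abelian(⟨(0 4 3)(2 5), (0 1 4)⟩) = no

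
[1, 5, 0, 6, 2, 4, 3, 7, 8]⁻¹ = [2, 0, 4, 6, 5, 1, 3, 7, 8]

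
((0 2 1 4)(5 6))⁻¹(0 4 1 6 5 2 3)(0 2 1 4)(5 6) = (0 4 5 6 1 3 2)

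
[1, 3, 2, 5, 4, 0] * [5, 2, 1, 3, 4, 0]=[2, 3, 1, 0, 4, 5]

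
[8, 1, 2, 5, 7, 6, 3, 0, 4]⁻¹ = [7, 1, 2, 6, 8, 3, 5, 4, 0]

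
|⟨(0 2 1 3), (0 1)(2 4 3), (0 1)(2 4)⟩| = 120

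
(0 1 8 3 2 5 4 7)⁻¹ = (0 7 4 5 2 3 8 1)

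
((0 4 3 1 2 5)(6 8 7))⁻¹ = (0 5 2 1 3 4)(6 7 8)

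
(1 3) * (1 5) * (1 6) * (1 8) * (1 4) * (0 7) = (0 7)(1 3 5 6 8 4)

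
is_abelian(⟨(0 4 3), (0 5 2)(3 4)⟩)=no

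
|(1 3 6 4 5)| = 5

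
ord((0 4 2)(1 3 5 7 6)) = 15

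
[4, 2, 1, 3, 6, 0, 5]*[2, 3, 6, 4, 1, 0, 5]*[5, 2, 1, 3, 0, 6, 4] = [2, 4, 3, 0, 6, 1, 5]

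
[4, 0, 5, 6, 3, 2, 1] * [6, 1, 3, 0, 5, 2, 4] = [5, 6, 2, 4, 0, 3, 1]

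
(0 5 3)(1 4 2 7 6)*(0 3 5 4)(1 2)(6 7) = (0 4 1)(2 6)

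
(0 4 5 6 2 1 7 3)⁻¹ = (0 3 7 1 2 6 5 4)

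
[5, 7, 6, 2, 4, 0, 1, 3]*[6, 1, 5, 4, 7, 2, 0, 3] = [2, 3, 0, 5, 7, 6, 1, 4]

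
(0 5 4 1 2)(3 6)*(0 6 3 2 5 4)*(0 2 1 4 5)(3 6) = (0 5 2 3 6 1)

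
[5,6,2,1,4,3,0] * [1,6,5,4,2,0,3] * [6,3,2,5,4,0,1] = [6,5,0,1,2,4,3]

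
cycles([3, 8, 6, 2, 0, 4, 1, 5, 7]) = (0 3 2 6 1 8 7 5 4)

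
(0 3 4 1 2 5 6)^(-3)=(0 2 3 5 4 6 1)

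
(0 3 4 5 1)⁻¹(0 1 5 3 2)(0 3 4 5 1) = (0 1 4 2 3)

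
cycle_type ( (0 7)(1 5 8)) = 2.3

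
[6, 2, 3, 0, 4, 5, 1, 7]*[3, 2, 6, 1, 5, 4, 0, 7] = [0, 6, 1, 3, 5, 4, 2, 7]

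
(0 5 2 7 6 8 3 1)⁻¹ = (0 1 3 8 6 7 2 5)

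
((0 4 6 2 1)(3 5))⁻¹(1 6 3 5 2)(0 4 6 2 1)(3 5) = (0 2 5 3 1)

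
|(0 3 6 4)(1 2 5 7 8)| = 20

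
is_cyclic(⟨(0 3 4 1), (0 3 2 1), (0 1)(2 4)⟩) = no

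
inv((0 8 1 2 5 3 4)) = (0 4 3 5 2 1 8)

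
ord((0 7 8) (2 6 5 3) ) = 12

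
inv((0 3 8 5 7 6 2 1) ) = (0 1 2 6 7 5 8 3) 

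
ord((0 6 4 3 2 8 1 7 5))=9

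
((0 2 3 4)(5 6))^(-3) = (0 2 3 4)(5 6)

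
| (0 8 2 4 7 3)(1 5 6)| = 6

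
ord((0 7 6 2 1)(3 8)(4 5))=10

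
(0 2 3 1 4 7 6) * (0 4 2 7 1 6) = (0 7)(1 2 3 6 4)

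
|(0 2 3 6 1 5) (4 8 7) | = 6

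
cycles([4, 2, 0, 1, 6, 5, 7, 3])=(0 4 6 7 3 1 2)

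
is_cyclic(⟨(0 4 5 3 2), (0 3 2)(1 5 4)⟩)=no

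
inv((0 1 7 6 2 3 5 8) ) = (0 8 5 3 2 6 7 1) 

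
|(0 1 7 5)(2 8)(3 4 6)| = 12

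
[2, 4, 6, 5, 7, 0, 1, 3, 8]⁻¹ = [5, 6, 0, 7, 1, 3, 2, 4, 8]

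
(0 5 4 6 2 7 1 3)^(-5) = (0 6 1 5 2 3 4 7)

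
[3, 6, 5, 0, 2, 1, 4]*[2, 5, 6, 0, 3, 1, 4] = [0, 4, 1, 2, 6, 5, 3]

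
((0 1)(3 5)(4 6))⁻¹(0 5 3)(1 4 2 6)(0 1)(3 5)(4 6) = (0 6 2 4)(1 3 5)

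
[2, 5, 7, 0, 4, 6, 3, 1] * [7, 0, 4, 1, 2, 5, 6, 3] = [4, 5, 3, 7, 2, 6, 1, 0] 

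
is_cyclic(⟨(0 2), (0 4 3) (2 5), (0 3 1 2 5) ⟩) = no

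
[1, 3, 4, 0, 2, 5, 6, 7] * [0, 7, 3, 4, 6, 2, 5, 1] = [7, 4, 6, 0, 3, 2, 5, 1]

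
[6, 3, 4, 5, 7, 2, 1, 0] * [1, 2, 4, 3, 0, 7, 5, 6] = [5, 3, 0, 7, 6, 4, 2, 1]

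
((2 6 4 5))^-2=(2 4)(5 6)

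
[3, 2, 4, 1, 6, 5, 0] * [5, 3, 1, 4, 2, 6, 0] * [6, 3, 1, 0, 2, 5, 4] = [2, 3, 1, 0, 6, 4, 5]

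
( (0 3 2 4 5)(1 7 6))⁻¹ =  (0 5 4 2 3)(1 6 7)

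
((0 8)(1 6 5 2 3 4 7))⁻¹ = (0 8)(1 7 4 3 2 5 6)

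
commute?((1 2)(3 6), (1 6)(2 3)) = yes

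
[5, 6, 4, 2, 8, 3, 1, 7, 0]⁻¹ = [8, 6, 3, 5, 2, 0, 1, 7, 4]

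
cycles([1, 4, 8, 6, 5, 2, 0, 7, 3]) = (0 1 4 5 2 8 3 6)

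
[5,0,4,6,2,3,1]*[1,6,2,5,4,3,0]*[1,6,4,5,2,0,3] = [5,6,2,1,4,0,3]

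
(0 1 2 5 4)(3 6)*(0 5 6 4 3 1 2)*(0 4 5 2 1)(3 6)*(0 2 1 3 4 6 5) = (0 3)(1 6 2 4)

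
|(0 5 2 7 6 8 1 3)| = 8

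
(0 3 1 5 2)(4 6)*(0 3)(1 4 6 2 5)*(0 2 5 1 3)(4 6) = (0 2)(1 3 6 4 5)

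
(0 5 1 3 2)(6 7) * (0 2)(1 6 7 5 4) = (0 4 1 3)(5 6)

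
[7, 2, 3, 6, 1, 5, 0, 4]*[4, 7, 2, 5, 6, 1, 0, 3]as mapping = [0→3, 1→2, 2→5, 3→0, 4→7, 5→1, 6→4, 7→6]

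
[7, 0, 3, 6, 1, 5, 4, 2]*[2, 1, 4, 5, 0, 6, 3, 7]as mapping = [0→7, 1→2, 2→5, 3→3, 4→1, 5→6, 6→0, 7→4]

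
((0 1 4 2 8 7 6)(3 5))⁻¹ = (0 6 7 8 2 4 1)(3 5)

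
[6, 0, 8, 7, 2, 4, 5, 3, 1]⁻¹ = [1, 8, 4, 7, 5, 6, 0, 3, 2]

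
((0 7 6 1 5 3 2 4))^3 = (0 1 2 7 5 4 6 3)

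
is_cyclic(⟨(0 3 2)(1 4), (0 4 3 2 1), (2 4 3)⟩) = no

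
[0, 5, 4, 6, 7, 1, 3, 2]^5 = [0, 5, 7, 6, 2, 1, 3, 4]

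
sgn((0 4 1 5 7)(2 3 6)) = 1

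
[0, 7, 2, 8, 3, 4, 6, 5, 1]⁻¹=[0, 8, 2, 4, 5, 7, 6, 1, 3]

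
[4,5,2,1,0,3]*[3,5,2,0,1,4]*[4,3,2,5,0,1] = [3,0,2,1,5,4]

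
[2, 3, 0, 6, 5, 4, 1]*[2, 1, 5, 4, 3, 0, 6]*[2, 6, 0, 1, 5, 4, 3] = [4, 5, 0, 3, 2, 1, 6]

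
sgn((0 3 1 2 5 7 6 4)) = -1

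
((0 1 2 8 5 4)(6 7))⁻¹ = (0 4 5 8 2 1)(6 7)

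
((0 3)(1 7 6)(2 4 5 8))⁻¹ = (0 3)(1 6 7)(2 8 5 4)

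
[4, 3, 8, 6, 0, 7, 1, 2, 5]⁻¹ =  [4, 6, 7, 1, 0, 8, 3, 5, 2]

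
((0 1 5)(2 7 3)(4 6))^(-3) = (4 6)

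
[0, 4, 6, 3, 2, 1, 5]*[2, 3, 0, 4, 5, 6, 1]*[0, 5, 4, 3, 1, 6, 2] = [4, 6, 5, 1, 0, 3, 2]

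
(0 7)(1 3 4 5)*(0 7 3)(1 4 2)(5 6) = (0 3 2 1)(4 6 5)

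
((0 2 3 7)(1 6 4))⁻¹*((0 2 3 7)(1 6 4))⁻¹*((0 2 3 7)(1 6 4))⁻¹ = (0 2 3 7)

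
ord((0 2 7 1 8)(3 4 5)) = 15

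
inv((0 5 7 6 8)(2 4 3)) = (0 8 6 7 5)(2 3 4)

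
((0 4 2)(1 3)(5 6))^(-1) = (0 2 4)(1 3)(5 6)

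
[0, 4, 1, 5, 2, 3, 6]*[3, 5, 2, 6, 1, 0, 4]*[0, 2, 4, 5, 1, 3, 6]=[5, 2, 3, 0, 4, 6, 1]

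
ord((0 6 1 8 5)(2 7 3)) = 15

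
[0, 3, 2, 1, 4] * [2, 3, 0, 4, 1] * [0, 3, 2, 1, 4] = [2, 4, 0, 1, 3]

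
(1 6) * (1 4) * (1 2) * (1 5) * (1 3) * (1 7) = (1 6 4 2 5 3 7)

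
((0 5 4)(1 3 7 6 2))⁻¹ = (0 4 5)(1 2 6 7 3)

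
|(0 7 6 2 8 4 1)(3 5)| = 14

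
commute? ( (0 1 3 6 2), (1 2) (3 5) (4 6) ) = no: (0 1 3 6 2)*(1 2) (3 5) (4 6) = (0 2) (1 5 3 4 6), (1 2) (3 5) (4 6)*(0 1 3 6 2) = (0 1) (2 3 5 6 4) 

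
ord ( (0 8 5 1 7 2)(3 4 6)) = 6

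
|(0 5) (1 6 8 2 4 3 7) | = 14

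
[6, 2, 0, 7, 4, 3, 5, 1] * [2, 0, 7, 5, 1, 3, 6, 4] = [6, 7, 2, 4, 1, 5, 3, 0]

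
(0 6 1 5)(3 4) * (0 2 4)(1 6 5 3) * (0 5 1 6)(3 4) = (0 1 4 6)(2 3 5)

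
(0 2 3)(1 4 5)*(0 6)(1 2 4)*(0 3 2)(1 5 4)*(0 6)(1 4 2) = (0 4 2 1 5 6 3)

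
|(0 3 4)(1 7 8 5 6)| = 15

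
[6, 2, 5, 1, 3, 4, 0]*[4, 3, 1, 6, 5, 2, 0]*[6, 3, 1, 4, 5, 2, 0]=[6, 3, 1, 4, 0, 2, 5]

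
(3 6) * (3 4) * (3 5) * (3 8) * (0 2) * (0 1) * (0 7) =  (0 2 1 7)(3 6 4 5 8)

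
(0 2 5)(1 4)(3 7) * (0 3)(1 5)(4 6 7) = (0 2 1 6 7)(3 4 5)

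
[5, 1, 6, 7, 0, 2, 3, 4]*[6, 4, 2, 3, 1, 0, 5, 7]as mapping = [0→0, 1→4, 2→5, 3→7, 4→6, 5→2, 6→3, 7→1]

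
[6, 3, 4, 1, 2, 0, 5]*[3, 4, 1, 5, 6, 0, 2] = [2, 5, 6, 4, 1, 3, 0]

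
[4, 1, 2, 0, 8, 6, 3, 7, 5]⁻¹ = [3, 1, 2, 6, 0, 8, 5, 7, 4]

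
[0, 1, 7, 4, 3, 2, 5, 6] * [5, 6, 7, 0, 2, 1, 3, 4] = [5, 6, 4, 2, 0, 7, 1, 3] 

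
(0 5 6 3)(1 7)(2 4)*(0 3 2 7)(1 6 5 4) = (0 4 7 6 2 1)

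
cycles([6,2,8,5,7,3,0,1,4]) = (0 6)(1 2 8 4 7)(3 5)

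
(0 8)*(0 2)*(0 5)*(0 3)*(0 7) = (0 8 2 5 3 7) 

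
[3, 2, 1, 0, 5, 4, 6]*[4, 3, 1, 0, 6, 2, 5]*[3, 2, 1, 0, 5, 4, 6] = [3, 2, 0, 5, 1, 6, 4]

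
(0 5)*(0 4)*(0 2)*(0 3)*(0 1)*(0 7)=(0 5 4 2 3 1 7)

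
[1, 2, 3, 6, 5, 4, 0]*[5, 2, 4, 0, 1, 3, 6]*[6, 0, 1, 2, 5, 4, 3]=[1, 5, 6, 3, 2, 0, 4]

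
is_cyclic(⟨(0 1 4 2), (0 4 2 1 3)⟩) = no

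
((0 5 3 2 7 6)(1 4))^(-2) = (0 7 3)(2 5 6)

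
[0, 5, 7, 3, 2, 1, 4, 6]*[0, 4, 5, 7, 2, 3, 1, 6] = [0, 3, 6, 7, 5, 4, 2, 1]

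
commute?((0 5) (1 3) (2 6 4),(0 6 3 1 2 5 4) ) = no:(0 5) (1 3) (2 6 4)*(0 6 3 1 2 5 4) = (0 4 5 6) (2 3),(0 6 3 1 2 5 4)*(0 5) (1 3) (2 6 4) = (0 4 5 2) (1 6) 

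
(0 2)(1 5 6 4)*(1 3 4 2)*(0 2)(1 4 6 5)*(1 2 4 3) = (0 3 6)(1 2 4)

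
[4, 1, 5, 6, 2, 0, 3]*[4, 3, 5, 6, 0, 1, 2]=[0, 3, 1, 2, 5, 4, 6]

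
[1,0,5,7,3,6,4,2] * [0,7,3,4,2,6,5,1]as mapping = [0→7,1→0,2→6,3→1,4→4,5→5,6→2,7→3]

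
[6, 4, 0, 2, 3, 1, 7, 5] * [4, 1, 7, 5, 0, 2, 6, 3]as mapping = [0→6, 1→0, 2→4, 3→7, 4→5, 5→1, 6→3, 7→2]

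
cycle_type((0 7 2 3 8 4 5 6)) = 8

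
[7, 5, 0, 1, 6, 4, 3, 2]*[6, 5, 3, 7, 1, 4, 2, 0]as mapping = [0→0, 1→4, 2→6, 3→5, 4→2, 5→1, 6→7, 7→3]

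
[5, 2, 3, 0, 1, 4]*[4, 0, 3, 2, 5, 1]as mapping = [0→1, 1→3, 2→2, 3→4, 4→0, 5→5]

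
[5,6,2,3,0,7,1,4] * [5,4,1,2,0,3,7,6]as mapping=[0→3,1→7,2→1,3→2,4→5,5→6,6→4,7→0]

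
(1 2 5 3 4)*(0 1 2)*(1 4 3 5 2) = (0 4 1)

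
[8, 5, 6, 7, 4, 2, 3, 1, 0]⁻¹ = [8, 7, 5, 6, 4, 1, 2, 3, 0]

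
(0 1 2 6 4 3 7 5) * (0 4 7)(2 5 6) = (0 1 5 4 3)(6 7)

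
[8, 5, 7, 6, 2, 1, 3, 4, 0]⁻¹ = [8, 5, 4, 6, 7, 1, 3, 2, 0]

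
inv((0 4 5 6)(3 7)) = (0 6 5 4)(3 7)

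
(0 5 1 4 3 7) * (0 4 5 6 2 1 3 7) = (0 6 2 1 5 3)(4 7)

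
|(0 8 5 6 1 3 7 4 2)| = 9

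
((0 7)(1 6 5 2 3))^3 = (0 7)(1 2 6 3 5)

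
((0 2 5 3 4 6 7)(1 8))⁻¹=(0 7 6 4 3 5 2)(1 8)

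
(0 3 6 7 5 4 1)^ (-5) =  (0 6 5 1 3 7 4)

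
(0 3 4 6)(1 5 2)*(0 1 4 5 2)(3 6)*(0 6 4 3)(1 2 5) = (0 4)(1 5 6 2 3)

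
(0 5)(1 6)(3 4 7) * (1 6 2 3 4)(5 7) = (0 7 4 5)(1 2 3)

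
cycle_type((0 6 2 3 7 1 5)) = 7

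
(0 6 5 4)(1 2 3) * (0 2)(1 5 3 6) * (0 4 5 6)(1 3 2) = (0 3 6 2)(1 4)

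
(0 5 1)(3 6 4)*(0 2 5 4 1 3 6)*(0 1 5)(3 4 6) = (0 6 5 4 3 1 2)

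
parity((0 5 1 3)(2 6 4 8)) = even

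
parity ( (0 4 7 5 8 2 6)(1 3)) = odd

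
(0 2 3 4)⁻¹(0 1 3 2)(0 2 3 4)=(1 4 3 2)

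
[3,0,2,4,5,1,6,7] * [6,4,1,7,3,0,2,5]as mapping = [0→7,1→6,2→1,3→3,4→0,5→4,6→2,7→5]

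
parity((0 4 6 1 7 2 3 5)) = odd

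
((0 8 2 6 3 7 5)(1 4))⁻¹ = (0 5 7 3 6 2 8)(1 4)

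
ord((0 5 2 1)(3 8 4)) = 12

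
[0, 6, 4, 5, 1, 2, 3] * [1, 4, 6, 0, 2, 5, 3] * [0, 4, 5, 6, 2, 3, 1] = [4, 6, 5, 3, 2, 1, 0]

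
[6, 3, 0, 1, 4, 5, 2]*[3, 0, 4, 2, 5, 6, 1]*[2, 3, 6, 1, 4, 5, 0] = [3, 6, 1, 2, 5, 0, 4]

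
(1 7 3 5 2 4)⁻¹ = (1 4 2 5 3 7)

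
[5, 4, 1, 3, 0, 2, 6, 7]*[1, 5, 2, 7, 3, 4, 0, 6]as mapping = [0→4, 1→3, 2→5, 3→7, 4→1, 5→2, 6→0, 7→6]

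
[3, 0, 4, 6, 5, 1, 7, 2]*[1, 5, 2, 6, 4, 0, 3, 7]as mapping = [0→6, 1→1, 2→4, 3→3, 4→0, 5→5, 6→7, 7→2]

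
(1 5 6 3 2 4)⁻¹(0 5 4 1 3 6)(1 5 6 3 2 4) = (0 6 1 5 2 3)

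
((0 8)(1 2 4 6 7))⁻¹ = (0 8)(1 7 6 4 2)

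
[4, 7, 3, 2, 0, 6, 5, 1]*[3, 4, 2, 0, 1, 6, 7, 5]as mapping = [0→1, 1→5, 2→0, 3→2, 4→3, 5→7, 6→6, 7→4]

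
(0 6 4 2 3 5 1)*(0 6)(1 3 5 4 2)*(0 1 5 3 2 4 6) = (0 1)(2 3 6 4 5)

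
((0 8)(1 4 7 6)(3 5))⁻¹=(0 8)(1 6 7 4)(3 5)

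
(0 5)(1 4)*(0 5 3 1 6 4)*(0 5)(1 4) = (0 3 4 6 1 5)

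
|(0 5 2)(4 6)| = 6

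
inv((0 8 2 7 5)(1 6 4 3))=(0 5 7 2 8)(1 3 4 6)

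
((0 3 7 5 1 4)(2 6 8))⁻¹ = (0 4 1 5 7 3)(2 8 6)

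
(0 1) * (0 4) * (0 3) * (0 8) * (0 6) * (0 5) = (0 1 4 3 8 6 5)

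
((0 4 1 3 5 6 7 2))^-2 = (0 7 5 1)(2 6 3 4)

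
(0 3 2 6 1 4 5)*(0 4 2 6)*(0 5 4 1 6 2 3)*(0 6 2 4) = (0 6 2 5 1 3 4)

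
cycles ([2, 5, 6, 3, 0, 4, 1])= (0 2 6 1 5 4)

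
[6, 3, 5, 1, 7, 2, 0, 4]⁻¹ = [6, 3, 5, 1, 7, 2, 0, 4]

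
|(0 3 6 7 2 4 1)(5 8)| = 14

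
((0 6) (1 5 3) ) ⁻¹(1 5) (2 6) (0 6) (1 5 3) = (0 2) (3 5) 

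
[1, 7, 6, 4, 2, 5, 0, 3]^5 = [2, 6, 3, 1, 7, 5, 4, 0]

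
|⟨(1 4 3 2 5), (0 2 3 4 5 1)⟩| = 720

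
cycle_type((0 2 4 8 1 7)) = 6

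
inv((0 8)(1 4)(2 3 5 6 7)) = (0 8)(1 4)(2 7 6 5 3)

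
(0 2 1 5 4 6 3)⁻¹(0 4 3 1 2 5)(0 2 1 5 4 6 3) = (0 5 1 4 2 6)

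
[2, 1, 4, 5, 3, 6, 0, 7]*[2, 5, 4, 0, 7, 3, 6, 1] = [4, 5, 7, 3, 0, 6, 2, 1]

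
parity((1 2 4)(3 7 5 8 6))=even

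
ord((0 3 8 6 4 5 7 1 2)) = 9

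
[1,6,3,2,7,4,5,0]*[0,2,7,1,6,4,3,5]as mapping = [0→2,1→3,2→1,3→7,4→5,5→6,6→4,7→0]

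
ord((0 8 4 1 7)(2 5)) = 10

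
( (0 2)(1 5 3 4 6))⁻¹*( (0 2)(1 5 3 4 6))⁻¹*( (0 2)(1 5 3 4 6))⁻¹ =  (0 2)(1 3 6 5 4)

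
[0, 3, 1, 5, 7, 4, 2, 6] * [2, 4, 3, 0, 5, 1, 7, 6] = [2, 0, 4, 1, 6, 5, 3, 7]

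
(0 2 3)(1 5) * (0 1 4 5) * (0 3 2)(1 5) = (1 3 5 4)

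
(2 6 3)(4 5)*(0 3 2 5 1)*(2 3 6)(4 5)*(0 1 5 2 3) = (0 6)(2 3 4 5)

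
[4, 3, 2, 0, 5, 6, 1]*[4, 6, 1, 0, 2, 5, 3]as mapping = [0→2, 1→0, 2→1, 3→4, 4→5, 5→3, 6→6]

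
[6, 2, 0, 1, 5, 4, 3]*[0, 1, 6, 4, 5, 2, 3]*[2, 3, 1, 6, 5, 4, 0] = [6, 0, 2, 3, 1, 4, 5]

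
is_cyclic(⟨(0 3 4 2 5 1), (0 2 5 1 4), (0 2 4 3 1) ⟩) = no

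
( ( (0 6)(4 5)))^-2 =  ()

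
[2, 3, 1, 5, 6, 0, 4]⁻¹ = [5, 2, 0, 1, 6, 3, 4]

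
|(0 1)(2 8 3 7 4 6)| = 6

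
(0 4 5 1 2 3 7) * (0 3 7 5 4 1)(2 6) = (0 1 6 2 7 3 5)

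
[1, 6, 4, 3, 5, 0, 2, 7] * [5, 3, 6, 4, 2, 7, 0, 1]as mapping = [0→3, 1→0, 2→2, 3→4, 4→7, 5→5, 6→6, 7→1]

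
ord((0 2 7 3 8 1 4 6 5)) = 9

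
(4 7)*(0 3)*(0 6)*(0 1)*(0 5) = (0 3 6 1 5)(4 7)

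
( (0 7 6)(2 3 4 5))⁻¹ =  (0 6 7)(2 5 4 3)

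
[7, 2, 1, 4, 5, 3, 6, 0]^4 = [0, 1, 2, 4, 5, 3, 6, 7]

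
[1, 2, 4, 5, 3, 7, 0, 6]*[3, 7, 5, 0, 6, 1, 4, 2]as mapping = [0→7, 1→5, 2→6, 3→1, 4→0, 5→2, 6→3, 7→4]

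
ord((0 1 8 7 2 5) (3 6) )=6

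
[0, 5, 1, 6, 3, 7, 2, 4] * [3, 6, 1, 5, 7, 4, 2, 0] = [3, 4, 6, 2, 5, 0, 1, 7]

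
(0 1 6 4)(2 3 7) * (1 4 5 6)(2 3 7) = (0 4)(2 7 3)(5 6)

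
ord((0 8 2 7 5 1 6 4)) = 8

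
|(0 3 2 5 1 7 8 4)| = 8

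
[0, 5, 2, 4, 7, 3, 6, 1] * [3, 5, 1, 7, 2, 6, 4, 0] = [3, 6, 1, 2, 0, 7, 4, 5] 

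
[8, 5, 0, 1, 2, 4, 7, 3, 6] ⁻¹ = [2, 3, 4, 7, 5, 1, 8, 6, 0] 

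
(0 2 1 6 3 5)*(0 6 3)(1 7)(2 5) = (0 5 6)(1 3 2 7)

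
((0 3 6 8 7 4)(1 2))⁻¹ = (0 4 7 8 6 3)(1 2)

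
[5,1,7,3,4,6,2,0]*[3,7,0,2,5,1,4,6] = [1,7,6,2,5,4,0,3]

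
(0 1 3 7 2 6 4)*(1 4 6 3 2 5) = (0 4)(1 2 3 7 5)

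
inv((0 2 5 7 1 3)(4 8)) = (0 3 1 7 5 2)(4 8)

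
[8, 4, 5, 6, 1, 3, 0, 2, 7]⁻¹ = [6, 4, 7, 5, 1, 2, 3, 8, 0]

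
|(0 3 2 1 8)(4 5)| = 10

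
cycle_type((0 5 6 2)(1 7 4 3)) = 4^2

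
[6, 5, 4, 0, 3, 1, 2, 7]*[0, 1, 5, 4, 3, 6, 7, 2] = [7, 6, 3, 0, 4, 1, 5, 2]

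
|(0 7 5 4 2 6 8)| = 7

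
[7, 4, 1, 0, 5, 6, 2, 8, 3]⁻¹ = [3, 2, 6, 8, 1, 4, 5, 0, 7]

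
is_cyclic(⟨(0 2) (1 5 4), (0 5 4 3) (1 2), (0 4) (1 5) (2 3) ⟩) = no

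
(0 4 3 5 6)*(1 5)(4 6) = (0 6)(1 5 4 3)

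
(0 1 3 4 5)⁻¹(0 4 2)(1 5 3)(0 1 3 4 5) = (0 4 3)(1 5 2)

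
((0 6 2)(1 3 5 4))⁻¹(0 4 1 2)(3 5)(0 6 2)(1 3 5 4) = (0 6 1 3)(4 5)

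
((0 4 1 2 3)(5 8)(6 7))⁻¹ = (0 3 2 1 4)(5 8)(6 7)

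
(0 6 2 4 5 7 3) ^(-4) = (0 4 3 2 7 6 5) 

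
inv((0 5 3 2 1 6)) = (0 6 1 2 3 5)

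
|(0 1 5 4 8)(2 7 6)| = 15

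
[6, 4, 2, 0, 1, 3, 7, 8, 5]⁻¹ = [3, 4, 2, 5, 1, 8, 0, 6, 7]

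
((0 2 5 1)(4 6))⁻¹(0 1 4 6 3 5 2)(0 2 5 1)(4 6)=(0 6 4 3 1 5 2)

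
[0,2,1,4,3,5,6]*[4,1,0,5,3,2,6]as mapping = [0→4,1→0,2→1,3→3,4→5,5→2,6→6]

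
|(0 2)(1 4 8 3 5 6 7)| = 14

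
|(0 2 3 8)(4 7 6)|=12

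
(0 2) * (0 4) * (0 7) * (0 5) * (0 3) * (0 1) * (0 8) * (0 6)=(0 2 4 7 5 3 1 8 6)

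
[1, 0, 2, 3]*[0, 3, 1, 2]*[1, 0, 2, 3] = [3, 1, 0, 2]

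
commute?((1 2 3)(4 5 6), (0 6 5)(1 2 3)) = no:(1 2 3)(4 5 6) * (0 6 5)(1 2 3) = (0 6 4)(1 3 2), (0 6 5)(1 2 3) * (1 2 3)(4 5 6) = (0 4 5)(1 3 2)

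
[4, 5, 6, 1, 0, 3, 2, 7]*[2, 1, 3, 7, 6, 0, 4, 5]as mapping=[0→6, 1→0, 2→4, 3→1, 4→2, 5→7, 6→3, 7→5]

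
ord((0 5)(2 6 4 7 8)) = 10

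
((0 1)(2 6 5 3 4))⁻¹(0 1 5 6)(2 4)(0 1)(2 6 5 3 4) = (0 3 5 1)(2 6)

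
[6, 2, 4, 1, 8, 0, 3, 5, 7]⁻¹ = [5, 3, 1, 6, 2, 7, 0, 8, 4]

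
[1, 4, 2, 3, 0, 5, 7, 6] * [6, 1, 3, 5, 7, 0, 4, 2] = [1, 7, 3, 5, 6, 0, 2, 4]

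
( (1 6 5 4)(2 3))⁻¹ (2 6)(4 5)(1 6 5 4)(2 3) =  (1 4)(3 5)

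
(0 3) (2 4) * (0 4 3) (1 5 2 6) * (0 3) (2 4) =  (0 3 2) (1 5 4 6) 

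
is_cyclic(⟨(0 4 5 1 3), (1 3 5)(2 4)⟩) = no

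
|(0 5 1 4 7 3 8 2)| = 8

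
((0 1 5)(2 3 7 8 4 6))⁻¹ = (0 5 1)(2 6 4 8 7 3)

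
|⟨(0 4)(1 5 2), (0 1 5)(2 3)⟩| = 720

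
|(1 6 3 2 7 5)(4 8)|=6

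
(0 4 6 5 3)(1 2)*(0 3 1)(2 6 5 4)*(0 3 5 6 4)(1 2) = (0 1 4 6)(2 3 5)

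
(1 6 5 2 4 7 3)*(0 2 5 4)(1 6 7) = (0 2)(1 7 3 6 4)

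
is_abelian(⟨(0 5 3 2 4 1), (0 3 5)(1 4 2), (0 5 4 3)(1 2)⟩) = no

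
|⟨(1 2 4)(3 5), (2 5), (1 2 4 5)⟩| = 120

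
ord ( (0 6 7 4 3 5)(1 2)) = 6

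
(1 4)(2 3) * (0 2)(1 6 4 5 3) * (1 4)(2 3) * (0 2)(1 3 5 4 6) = (0 5)(1 4)(2 6 3)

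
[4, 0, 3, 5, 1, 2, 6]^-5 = [4, 0, 3, 5, 1, 2, 6]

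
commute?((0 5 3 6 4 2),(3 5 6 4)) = no:(0 5 3 6 4 2)*(3 5 6 4) = (0 6 3 4 2),(3 5 6 4)*(0 5 3 6 4 2) = (0 5 4 6 2)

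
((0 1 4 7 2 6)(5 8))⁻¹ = (0 6 2 7 4 1)(5 8)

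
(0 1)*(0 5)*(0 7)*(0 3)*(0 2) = (0 1 5 7 3 2) 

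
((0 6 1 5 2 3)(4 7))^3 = (0 5)(1 3)(2 6)(4 7)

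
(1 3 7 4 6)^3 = (1 4 3 6 7)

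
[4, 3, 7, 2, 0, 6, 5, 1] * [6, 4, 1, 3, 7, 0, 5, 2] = [7, 3, 2, 1, 6, 5, 0, 4]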